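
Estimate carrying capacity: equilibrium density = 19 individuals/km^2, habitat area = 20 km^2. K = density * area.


K = 19 * 20 = 380 individuals

380 individuals


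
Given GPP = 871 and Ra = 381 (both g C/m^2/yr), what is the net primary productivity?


NPP = GPP - Ra = 871 - 381 = 490 g C/m^2/yr

490 g C/m^2/yr


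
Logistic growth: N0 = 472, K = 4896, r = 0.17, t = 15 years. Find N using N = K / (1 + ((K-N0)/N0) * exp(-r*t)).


(K - N0)/N0 = (4896 - 472)/472 = 4424/472 = 9.37288
r*t = 0.17 * 15 = 2.55; exp(-2.55) = 0.0780817
9.37288 * 0.0780817 = 0.731850
1 + 0.731850 = 1.73185
N = 4896 / 1.73185 = 2827.03 ≈ 2827

2827


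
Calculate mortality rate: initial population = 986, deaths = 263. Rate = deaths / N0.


Mortality rate = 263 / 986 = 0.266734 ≈ 0.2667

0.2667


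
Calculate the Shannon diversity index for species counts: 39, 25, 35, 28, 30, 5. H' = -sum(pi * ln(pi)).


Total N = 39 + 25 + 35 + 28 + 30 + 5 = 162
Per-species terms:
  p = 39/162 = 0.240741; ln(p) = -1.424034; p*ln(p) = 0.240741 * (-1.424034) = -0.342823
  p = 25/162 = 0.154321; ln(p) = -1.868720; p*ln(p) = 0.154321 * (-1.868720) = -0.288383
  p = 35/162 = 0.216049; ln(p) = -1.532250; p*ln(p) = 0.216049 * (-1.532250) = -0.331041
  p = 28/162 = 0.172840; ln(p) = -1.755389; p*ln(p) = 0.172840 * (-1.755389) = -0.303401
  p = 30/162 = 0.185185; ln(p) = -1.686400; p*ln(p) = 0.185185 * (-1.686400) = -0.312296
  p = 5/162 = 0.030864; ln(p) = -3.478165; p*ln(p) = 0.030864 * (-3.478165) = -0.107350
sum(p*ln(p)) = (-0.342823) + (-0.288383) + (-0.331041) + (-0.303401) + (-0.312296) + (-0.107350) = -1.685294
H' = -(-1.685294) = 1.685294 ≈ 1.6853

1.6853


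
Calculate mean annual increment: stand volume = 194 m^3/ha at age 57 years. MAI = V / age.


MAI = 194 / 57 = 3.4035 ≈ 3.40 m^3/ha/yr

3.40 m^3/ha/yr


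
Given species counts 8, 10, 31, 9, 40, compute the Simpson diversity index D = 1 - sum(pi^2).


Total N = 8 + 10 + 31 + 9 + 40 = 98
Per-species terms:
  p = 8/98 = 0.081633; p^2 = 0.081633^2 = 0.006664
  p = 10/98 = 0.102041; p^2 = 0.102041^2 = 0.010412
  p = 31/98 = 0.316327; p^2 = 0.316327^2 = 0.100063
  p = 9/98 = 0.091837; p^2 = 0.091837^2 = 0.008434
  p = 40/98 = 0.408163; p^2 = 0.408163^2 = 0.166597
sum(p^2) = 0.006664 + 0.010412 + 0.100063 + 0.008434 + 0.166597 = 0.292170
D = 1 - 0.292170 = 0.707830 ≈ 0.7078

0.7078


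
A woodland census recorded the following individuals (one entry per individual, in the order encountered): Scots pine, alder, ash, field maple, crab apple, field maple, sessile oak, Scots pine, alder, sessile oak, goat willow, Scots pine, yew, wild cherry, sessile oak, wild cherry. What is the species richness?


Total individuals logged = 16
Distinct species (count of individuals): Scots pine (3), alder (2), ash (1), field maple (2), crab apple (1), sessile oak (3), goat willow (1), yew (1), wild cherry (2)
Species richness = number of distinct species = 9

9


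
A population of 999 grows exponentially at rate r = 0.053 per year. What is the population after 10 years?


r*t = 0.053 * 10 = 0.53
exp(0.53) = 1.69893
N = 999 * 1.69893 = 1697.23 ≈ 1697

1697


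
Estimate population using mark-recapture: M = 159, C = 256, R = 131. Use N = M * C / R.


N = M * C / R = 159 * 256 / 131 = 40704 / 131 = 310.72 ≈ 311

311 individuals


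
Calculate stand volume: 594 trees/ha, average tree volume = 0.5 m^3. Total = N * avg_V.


V_stand = 594 * 0.5 = 297.0 m^3/ha

297.0 m^3/ha


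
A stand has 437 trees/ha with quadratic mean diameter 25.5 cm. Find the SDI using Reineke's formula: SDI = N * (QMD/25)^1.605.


QMD/25 = 25.5/25 = 1.02
(1.02)^1.605 = exp(1.605 * ln(1.02)) = exp(1.605 * 0.0198026) = exp(0.0317832) = 1.03229
SDI = 437 * 1.03229 = 451.111 ≈ 451

451


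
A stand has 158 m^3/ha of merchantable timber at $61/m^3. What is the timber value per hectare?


Value = 158 * 61 = $9638/ha

$9638/ha


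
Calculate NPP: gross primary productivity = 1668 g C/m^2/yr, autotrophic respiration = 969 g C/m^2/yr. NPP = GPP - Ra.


NPP = GPP - Ra = 1668 - 969 = 699 g C/m^2/yr

699 g C/m^2/yr


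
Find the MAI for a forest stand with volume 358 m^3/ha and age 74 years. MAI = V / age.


MAI = 358 / 74 = 4.8378 ≈ 4.84 m^3/ha/yr

4.84 m^3/ha/yr


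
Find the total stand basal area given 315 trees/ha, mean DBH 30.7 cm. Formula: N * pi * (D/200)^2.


(D/200)^2 = (30.7/200)^2 = 0.1535^2 = 0.02356225
Individual BA = 3.141593 * 0.02356225 = 0.0740230 m^2
Stand BA = 315 * 0.0740230 = 23.3172 ≈ 23.32 m^2/ha

23.32 m^2/ha


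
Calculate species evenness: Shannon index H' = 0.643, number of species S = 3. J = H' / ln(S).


ln(3) = 1.09861
J = H' / ln(S) = 0.643 / 1.09861 = 0.585285 ≈ 0.5853

0.5853


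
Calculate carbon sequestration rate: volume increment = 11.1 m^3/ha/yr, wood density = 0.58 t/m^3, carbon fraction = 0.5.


C = 11.1 * 0.58 * 0.5 = 3.219 ≈ 3.22 t C/ha/yr

3.22 t C/ha/yr


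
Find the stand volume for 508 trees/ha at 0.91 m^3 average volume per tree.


V_stand = 508 * 0.91 = 462.28 ≈ 462.3 m^3/ha

462.3 m^3/ha


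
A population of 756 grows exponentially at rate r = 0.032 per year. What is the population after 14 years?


r*t = 0.032 * 14 = 0.448
exp(0.448) = 1.56518
N = 756 * 1.56518 = 1183.28 ≈ 1183

1183


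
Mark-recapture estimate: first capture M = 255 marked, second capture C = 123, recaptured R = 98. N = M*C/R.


N = M * C / R = 255 * 123 / 98 = 31365 / 98 = 320.05 ≈ 320

320 individuals


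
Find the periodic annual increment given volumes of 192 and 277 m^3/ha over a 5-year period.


PAI = (V2 - V1) / period = (277 - 192) / 5 = 85 / 5 = 17.00 m^3/ha/yr

17.00 m^3/ha/yr


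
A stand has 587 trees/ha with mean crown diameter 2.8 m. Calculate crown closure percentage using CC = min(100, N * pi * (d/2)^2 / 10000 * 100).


(d/2)^2 = (2.8/2)^2 = 1.4^2 = 1.96
Crown area = 3.141593 * 1.96 = 6.15752 m^2
N * area / 10000 * 100 = 587 * 6.15752 / 10000 * 100 = 36.1446
CC = min(100, 36.1446) = 36.1446 ≈ 36.1%

36.1%


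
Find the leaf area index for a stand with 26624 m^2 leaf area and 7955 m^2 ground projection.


LAI = 26624 / 7955 = 3.3468 ≈ 3.35

3.35


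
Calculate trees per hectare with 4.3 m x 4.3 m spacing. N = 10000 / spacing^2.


N = 10000 / 4.3^2 = 10000 / 18.49 = 540.833 ≈ 541 trees/ha

541 trees/ha


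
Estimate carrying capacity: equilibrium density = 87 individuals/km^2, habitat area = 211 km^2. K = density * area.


K = 87 * 211 = 18357 individuals

18357 individuals


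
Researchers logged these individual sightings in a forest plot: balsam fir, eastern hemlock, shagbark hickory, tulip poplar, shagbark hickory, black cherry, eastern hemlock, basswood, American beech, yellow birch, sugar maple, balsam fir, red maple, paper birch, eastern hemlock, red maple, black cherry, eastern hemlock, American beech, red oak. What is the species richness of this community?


Total individuals logged = 20
Distinct species (count of individuals): balsam fir (2), eastern hemlock (4), shagbark hickory (2), tulip poplar (1), black cherry (2), basswood (1), American beech (2), yellow birch (1), sugar maple (1), red maple (2), paper birch (1), red oak (1)
Species richness = number of distinct species = 12

12


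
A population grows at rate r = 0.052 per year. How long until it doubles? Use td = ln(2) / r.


td = ln(2) / 0.052 = 0.693147 / 0.052 = 13.3298 ≈ 13.3 years

13.3 years


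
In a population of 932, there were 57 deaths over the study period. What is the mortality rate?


Mortality rate = 57 / 932 = 0.061159 ≈ 0.0612

0.0612


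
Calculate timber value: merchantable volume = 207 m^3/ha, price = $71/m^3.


Value = 207 * 71 = $14697/ha

$14697/ha


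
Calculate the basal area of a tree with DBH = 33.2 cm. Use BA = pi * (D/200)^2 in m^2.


D/200 = 33.2/200 = 0.166 m
(D/200)^2 = 0.166^2 = 0.027556
BA = 3.141593 * 0.027556 = 0.0865697 ≈ 0.0866 m^2

0.0866 m^2


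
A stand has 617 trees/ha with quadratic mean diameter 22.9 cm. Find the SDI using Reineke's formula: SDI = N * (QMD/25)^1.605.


QMD/25 = 22.9/25 = 0.916
(0.916)^1.605 = exp(1.605 * ln(0.916)) = exp(1.605 * (-0.0877389)) = exp(-0.140821) = 0.868645
SDI = 617 * 0.868645 = 535.954 ≈ 536

536


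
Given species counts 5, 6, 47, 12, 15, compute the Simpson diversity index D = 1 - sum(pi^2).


Total N = 5 + 6 + 47 + 12 + 15 = 85
Per-species terms:
  p = 5/85 = 0.058824; p^2 = 0.058824^2 = 0.003460
  p = 6/85 = 0.070588; p^2 = 0.070588^2 = 0.004983
  p = 47/85 = 0.552941; p^2 = 0.552941^2 = 0.305744
  p = 12/85 = 0.141176; p^2 = 0.141176^2 = 0.019931
  p = 15/85 = 0.176471; p^2 = 0.176471^2 = 0.031142
sum(p^2) = 0.003460 + 0.004983 + 0.305744 + 0.019931 + 0.031142 = 0.365260
D = 1 - 0.365260 = 0.634740 ≈ 0.6347

0.6347


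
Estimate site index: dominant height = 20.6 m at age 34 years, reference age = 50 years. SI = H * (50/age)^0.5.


50/34 = 1.47059
(1.47059)^0.5 = 1.21268
SI = 20.6 * 1.21268 = 24.9812 ≈ 25.0 m

25.0 m


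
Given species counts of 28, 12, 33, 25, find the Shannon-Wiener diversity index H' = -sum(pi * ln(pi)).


Total N = 28 + 12 + 33 + 25 = 98
Per-species terms:
  p = 28/98 = 0.285714; ln(p) = -1.252764; p*ln(p) = 0.285714 * (-1.252764) = -0.357932
  p = 12/98 = 0.122449; ln(p) = -2.100061; p*ln(p) = 0.122449 * (-2.100061) = -0.257150
  p = 33/98 = 0.336735; ln(p) = -1.088459; p*ln(p) = 0.336735 * (-1.088459) = -0.366522
  p = 25/98 = 0.255102; ln(p) = -1.366092; p*ln(p) = 0.255102 * (-1.366092) = -0.348493
sum(p*ln(p)) = (-0.357932) + (-0.257150) + (-0.366522) + (-0.348493) = -1.330097
H' = -(-1.330097) = 1.330097 ≈ 1.3301

1.3301


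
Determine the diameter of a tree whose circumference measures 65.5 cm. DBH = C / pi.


DBH = C / pi = 65.5 / 3.141593 = 20.8493 ≈ 20.85 cm

20.85 cm


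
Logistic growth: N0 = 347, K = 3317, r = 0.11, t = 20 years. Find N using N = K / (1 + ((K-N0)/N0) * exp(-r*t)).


(K - N0)/N0 = (3317 - 347)/347 = 2970/347 = 8.55908
r*t = 0.11 * 20 = 2.2; exp(-2.2) = 0.110803
8.55908 * 0.110803 = 0.948372
1 + 0.948372 = 1.94837
N = 3317 / 1.94837 = 1702.45 ≈ 1702

1702


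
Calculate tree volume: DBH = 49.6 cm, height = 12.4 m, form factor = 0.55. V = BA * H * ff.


(D/200)^2 = (49.6/200)^2 = 0.248^2 = 0.061504
BA = 3.141593 * 0.061504 = 0.193221 m^2
V = 0.193221 * 12.4 * 0.55 = 1.31777 ≈ 1.318 m^3

1.318 m^3


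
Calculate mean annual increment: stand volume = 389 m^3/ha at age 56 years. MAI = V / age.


MAI = 389 / 56 = 6.9464 ≈ 6.95 m^3/ha/yr

6.95 m^3/ha/yr


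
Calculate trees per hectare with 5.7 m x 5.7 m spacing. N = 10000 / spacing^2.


N = 10000 / 5.7^2 = 10000 / 32.49 = 307.787 ≈ 308 trees/ha

308 trees/ha


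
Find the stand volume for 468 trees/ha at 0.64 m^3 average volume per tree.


V_stand = 468 * 0.64 = 299.52 ≈ 299.5 m^3/ha

299.5 m^3/ha


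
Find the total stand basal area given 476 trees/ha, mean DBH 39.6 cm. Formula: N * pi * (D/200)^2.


(D/200)^2 = (39.6/200)^2 = 0.198^2 = 0.039204
Individual BA = 3.141593 * 0.039204 = 0.123163 m^2
Stand BA = 476 * 0.123163 = 58.6256 ≈ 58.63 m^2/ha

58.63 m^2/ha


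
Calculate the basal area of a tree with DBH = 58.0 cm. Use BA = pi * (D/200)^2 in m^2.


D/200 = 58.0/200 = 0.29 m
(D/200)^2 = 0.29^2 = 0.0841
BA = 3.141593 * 0.0841 = 0.264208 ≈ 0.2642 m^2

0.2642 m^2


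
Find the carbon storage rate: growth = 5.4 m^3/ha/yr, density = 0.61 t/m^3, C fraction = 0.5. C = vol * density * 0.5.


C = 5.4 * 0.61 * 0.5 = 1.647 ≈ 1.65 t C/ha/yr

1.65 t C/ha/yr


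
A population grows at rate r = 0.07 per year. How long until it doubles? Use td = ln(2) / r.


td = ln(2) / 0.07 = 0.693147 / 0.07 = 9.90210 ≈ 9.9 years

9.9 years


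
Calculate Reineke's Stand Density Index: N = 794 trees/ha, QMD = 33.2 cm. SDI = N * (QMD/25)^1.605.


QMD/25 = 33.2/25 = 1.328
(1.328)^1.605 = exp(1.605 * ln(1.328)) = exp(1.605 * 0.283674) = exp(0.455297) = 1.57664
SDI = 794 * 1.57664 = 1251.85 ≈ 1252

1252


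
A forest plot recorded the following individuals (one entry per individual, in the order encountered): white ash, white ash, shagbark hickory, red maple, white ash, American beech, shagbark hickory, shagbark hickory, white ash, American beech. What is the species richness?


Total individuals logged = 10
Distinct species (count of individuals): white ash (4), shagbark hickory (3), red maple (1), American beech (2)
Species richness = number of distinct species = 4

4


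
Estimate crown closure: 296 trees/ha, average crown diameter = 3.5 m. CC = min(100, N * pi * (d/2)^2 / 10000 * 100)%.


(d/2)^2 = (3.5/2)^2 = 1.75^2 = 3.0625
Crown area = 3.141593 * 3.0625 = 9.62113 m^2
N * area / 10000 * 100 = 296 * 9.62113 / 10000 * 100 = 28.4785
CC = min(100, 28.4785) = 28.4785 ≈ 28.5%

28.5%


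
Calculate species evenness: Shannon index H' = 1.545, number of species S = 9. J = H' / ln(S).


ln(9) = 2.19722
J = H' / ln(S) = 1.545 / 2.19722 = 0.703161 ≈ 0.7032

0.7032


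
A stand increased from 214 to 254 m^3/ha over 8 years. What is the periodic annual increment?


PAI = (V2 - V1) / period = (254 - 214) / 8 = 40 / 8 = 5.00 m^3/ha/yr

5.00 m^3/ha/yr


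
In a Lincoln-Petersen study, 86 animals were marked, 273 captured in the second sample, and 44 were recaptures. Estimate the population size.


N = M * C / R = 86 * 273 / 44 = 23478 / 44 = 533.59 ≈ 534

534 individuals


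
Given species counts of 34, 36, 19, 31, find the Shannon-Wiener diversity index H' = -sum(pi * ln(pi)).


Total N = 34 + 36 + 19 + 31 = 120
Per-species terms:
  p = 34/120 = 0.283333; ln(p) = -1.261132; p*ln(p) = 0.283333 * (-1.261132) = -0.357320
  p = 36/120 = 0.300000; ln(p) = -1.203973; p*ln(p) = 0.300000 * (-1.203973) = -0.361192
  p = 19/120 = 0.158333; ln(p) = -1.843055; p*ln(p) = 0.158333 * (-1.843055) = -0.291816
  p = 31/120 = 0.258333; ln(p) = -1.353506; p*ln(p) = 0.258333 * (-1.353506) = -0.349655
sum(p*ln(p)) = (-0.357320) + (-0.361192) + (-0.291816) + (-0.349655) = -1.359983
H' = -(-1.359983) = 1.359983 ≈ 1.3600

1.3600


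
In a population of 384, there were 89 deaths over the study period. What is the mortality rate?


Mortality rate = 89 / 384 = 0.231771 ≈ 0.2318

0.2318


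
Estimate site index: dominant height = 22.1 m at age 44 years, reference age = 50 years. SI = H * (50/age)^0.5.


50/44 = 1.13636
(1.13636)^0.5 = 1.06600
SI = 22.1 * 1.06600 = 23.5586 ≈ 23.6 m

23.6 m


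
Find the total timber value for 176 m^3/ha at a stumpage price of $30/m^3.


Value = 176 * 30 = $5280/ha

$5280/ha


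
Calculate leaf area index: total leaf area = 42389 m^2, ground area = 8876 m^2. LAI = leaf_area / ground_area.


LAI = 42389 / 8876 = 4.7757 ≈ 4.78

4.78


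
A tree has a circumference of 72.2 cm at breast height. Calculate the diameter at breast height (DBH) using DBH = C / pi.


DBH = C / pi = 72.2 / 3.141593 = 22.9820 ≈ 22.98 cm

22.98 cm


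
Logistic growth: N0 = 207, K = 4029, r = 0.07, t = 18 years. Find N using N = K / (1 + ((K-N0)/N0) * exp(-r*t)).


(K - N0)/N0 = (4029 - 207)/207 = 3822/207 = 18.4638
r*t = 0.07 * 18 = 1.26; exp(-1.26) = 0.283654
18.4638 * 0.283654 = 5.23733
1 + 5.23733 = 6.23733
N = 4029 / 6.23733 = 645.949 ≈ 646

646


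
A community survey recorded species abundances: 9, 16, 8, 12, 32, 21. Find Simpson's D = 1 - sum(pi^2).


Total N = 9 + 16 + 8 + 12 + 32 + 21 = 98
Per-species terms:
  p = 9/98 = 0.091837; p^2 = 0.091837^2 = 0.008434
  p = 16/98 = 0.163265; p^2 = 0.163265^2 = 0.026655
  p = 8/98 = 0.081633; p^2 = 0.081633^2 = 0.006664
  p = 12/98 = 0.122449; p^2 = 0.122449^2 = 0.014994
  p = 32/98 = 0.326531; p^2 = 0.326531^2 = 0.106622
  p = 21/98 = 0.214286; p^2 = 0.214286^2 = 0.045918
sum(p^2) = 0.008434 + 0.026655 + 0.006664 + 0.014994 + 0.106622 + 0.045918 = 0.209287
D = 1 - 0.209287 = 0.790713 ≈ 0.7907

0.7907


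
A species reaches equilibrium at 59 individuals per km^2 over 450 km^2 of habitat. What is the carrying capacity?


K = 59 * 450 = 26550 individuals

26550 individuals


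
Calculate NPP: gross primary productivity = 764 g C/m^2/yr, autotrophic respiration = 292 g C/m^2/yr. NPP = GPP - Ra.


NPP = GPP - Ra = 764 - 292 = 472 g C/m^2/yr

472 g C/m^2/yr


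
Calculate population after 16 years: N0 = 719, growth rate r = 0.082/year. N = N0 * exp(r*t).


r*t = 0.082 * 16 = 1.312
exp(1.312) = 3.71359
N = 719 * 3.71359 = 2670.07 ≈ 2670

2670


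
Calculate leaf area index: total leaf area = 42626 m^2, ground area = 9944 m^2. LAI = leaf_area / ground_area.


LAI = 42626 / 9944 = 4.2866 ≈ 4.29

4.29


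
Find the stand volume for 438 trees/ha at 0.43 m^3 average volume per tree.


V_stand = 438 * 0.43 = 188.34 ≈ 188.3 m^3/ha

188.3 m^3/ha


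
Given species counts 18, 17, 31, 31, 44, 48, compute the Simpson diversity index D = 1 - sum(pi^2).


Total N = 18 + 17 + 31 + 31 + 44 + 48 = 189
Per-species terms:
  p = 18/189 = 0.095238; p^2 = 0.095238^2 = 0.009070
  p = 17/189 = 0.089947; p^2 = 0.089947^2 = 0.008090
  p = 31/189 = 0.164021; p^2 = 0.164021^2 = 0.026903
  p = 31/189 = 0.164021; p^2 = 0.164021^2 = 0.026903
  p = 44/189 = 0.232804; p^2 = 0.232804^2 = 0.054198
  p = 48/189 = 0.253968; p^2 = 0.253968^2 = 0.064500
sum(p^2) = 0.009070 + 0.008090 + 0.026903 + 0.026903 + 0.054198 + 0.064500 = 0.189664
D = 1 - 0.189664 = 0.810336 ≈ 0.8103

0.8103


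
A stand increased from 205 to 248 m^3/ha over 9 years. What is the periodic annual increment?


PAI = (V2 - V1) / period = (248 - 205) / 9 = 43 / 9 = 4.7778 ≈ 4.78 m^3/ha/yr

4.78 m^3/ha/yr


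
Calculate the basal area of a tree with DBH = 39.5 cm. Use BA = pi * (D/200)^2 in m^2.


D/200 = 39.5/200 = 0.1975 m
(D/200)^2 = 0.1975^2 = 0.03900625
BA = 3.141593 * 0.03900625 = 0.122542 ≈ 0.1225 m^2

0.1225 m^2


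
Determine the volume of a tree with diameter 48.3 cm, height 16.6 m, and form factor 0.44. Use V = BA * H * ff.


(D/200)^2 = (48.3/200)^2 = 0.2415^2 = 0.05832225
BA = 3.141593 * 0.05832225 = 0.183225 m^2
V = 0.183225 * 16.6 * 0.44 = 1.33828 ≈ 1.338 m^3

1.338 m^3


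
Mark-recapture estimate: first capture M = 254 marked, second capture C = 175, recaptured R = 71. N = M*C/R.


N = M * C / R = 254 * 175 / 71 = 44450 / 71 = 626.06 ≈ 626

626 individuals


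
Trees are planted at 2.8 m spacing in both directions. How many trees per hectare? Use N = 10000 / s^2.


N = 10000 / 2.8^2 = 10000 / 7.84 = 1275.51 ≈ 1276 trees/ha

1276 trees/ha


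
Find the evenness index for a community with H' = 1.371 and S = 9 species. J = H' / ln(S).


ln(9) = 2.19722
J = H' / ln(S) = 1.371 / 2.19722 = 0.623970 ≈ 0.6240

0.6240


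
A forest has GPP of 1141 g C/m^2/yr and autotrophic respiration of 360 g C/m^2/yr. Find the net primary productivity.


NPP = GPP - Ra = 1141 - 360 = 781 g C/m^2/yr

781 g C/m^2/yr


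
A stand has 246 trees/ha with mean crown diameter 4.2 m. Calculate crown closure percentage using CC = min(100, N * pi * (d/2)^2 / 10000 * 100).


(d/2)^2 = (4.2/2)^2 = 2.1^2 = 4.41
Crown area = 3.141593 * 4.41 = 13.8544 m^2
N * area / 10000 * 100 = 246 * 13.8544 / 10000 * 100 = 34.0818
CC = min(100, 34.0818) = 34.0818 ≈ 34.1%

34.1%


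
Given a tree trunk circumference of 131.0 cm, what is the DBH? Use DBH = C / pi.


DBH = C / pi = 131.0 / 3.141593 = 41.6986 ≈ 41.70 cm

41.70 cm


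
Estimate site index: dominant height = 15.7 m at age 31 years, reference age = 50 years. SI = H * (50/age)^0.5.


50/31 = 1.61290
(1.61290)^0.5 = 1.27000
SI = 15.7 * 1.27000 = 19.9390 ≈ 19.9 m

19.9 m


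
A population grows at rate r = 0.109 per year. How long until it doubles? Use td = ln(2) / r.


td = ln(2) / 0.109 = 0.693147 / 0.109 = 6.35915 ≈ 6.4 years

6.4 years


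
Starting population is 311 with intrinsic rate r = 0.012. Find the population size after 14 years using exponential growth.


r*t = 0.012 * 14 = 0.168
exp(0.168) = 1.18294
N = 311 * 1.18294 = 367.894 ≈ 368

368


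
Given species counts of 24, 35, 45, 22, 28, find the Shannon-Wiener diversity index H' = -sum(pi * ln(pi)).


Total N = 24 + 35 + 45 + 22 + 28 = 154
Per-species terms:
  p = 24/154 = 0.155844; ln(p) = -1.858900; p*ln(p) = 0.155844 * (-1.858900) = -0.289698
  p = 35/154 = 0.227273; ln(p) = -1.481603; p*ln(p) = 0.227273 * (-1.481603) = -0.336728
  p = 45/154 = 0.292208; ln(p) = -1.230289; p*ln(p) = 0.292208 * (-1.230289) = -0.359500
  p = 22/154 = 0.142857; ln(p) = -1.945911; p*ln(p) = 0.142857 * (-1.945911) = -0.277987
  p = 28/154 = 0.181818; ln(p) = -1.704749; p*ln(p) = 0.181818 * (-1.704749) = -0.309954
sum(p*ln(p)) = (-0.289698) + (-0.336728) + (-0.359500) + (-0.277987) + (-0.309954) = -1.573867
H' = -(-1.573867) = 1.573867 ≈ 1.5739

1.5739


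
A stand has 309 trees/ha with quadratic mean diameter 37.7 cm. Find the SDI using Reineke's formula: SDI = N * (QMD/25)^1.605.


QMD/25 = 37.7/25 = 1.508
(1.508)^1.605 = exp(1.605 * ln(1.508)) = exp(1.605 * 0.410784) = exp(0.659308) = 1.93345
SDI = 309 * 1.93345 = 597.436 ≈ 597

597


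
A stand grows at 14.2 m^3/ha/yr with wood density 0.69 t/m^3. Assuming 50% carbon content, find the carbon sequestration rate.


C = 14.2 * 0.69 * 0.5 = 4.899 ≈ 4.90 t C/ha/yr

4.90 t C/ha/yr


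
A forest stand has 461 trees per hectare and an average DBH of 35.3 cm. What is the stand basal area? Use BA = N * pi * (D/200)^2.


(D/200)^2 = (35.3/200)^2 = 0.1765^2 = 0.03115225
Individual BA = 3.141593 * 0.03115225 = 0.0978677 m^2
Stand BA = 461 * 0.0978677 = 45.1170 ≈ 45.12 m^2/ha

45.12 m^2/ha


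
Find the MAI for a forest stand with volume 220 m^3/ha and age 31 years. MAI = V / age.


MAI = 220 / 31 = 7.0968 ≈ 7.10 m^3/ha/yr

7.10 m^3/ha/yr


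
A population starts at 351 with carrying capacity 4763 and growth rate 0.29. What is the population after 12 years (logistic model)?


(K - N0)/N0 = (4763 - 351)/351 = 4412/351 = 12.5698
r*t = 0.29 * 12 = 3.48; exp(-3.48) = 0.0308074
12.5698 * 0.0308074 = 0.387243
1 + 0.387243 = 1.38724
N = 4763 / 1.38724 = 3433.44 ≈ 3433

3433


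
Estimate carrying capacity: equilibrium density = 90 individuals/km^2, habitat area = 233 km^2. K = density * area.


K = 90 * 233 = 20970 individuals

20970 individuals


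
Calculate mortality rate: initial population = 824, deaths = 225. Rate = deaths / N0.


Mortality rate = 225 / 824 = 0.273058 ≈ 0.2731

0.2731


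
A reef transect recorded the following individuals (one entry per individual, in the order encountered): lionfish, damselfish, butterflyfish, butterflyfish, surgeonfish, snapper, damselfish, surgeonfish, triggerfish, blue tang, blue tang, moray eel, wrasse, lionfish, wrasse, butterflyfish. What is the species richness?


Total individuals logged = 16
Distinct species (count of individuals): lionfish (2), damselfish (2), butterflyfish (3), surgeonfish (2), snapper (1), triggerfish (1), blue tang (2), moray eel (1), wrasse (2)
Species richness = number of distinct species = 9

9


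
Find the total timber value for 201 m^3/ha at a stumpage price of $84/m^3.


Value = 201 * 84 = $16884/ha

$16884/ha


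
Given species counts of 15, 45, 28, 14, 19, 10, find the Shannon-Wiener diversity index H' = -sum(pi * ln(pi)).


Total N = 15 + 45 + 28 + 14 + 19 + 10 = 131
Per-species terms:
  p = 15/131 = 0.114504; ln(p) = -2.167146; p*ln(p) = 0.114504 * (-2.167146) = -0.248147
  p = 45/131 = 0.343511; ln(p) = -1.068536; p*ln(p) = 0.343511 * (-1.068536) = -0.367054
  p = 28/131 = 0.213740; ln(p) = -1.542995; p*ln(p) = 0.213740 * (-1.542995) = -0.329800
  p = 14/131 = 0.106870; ln(p) = -2.236142; p*ln(p) = 0.106870 * (-2.236142) = -0.238976
  p = 19/131 = 0.145038; ln(p) = -1.930760; p*ln(p) = 0.145038 * (-1.930760) = -0.280034
  p = 10/131 = 0.076336; ln(p) = -2.572611; p*ln(p) = 0.076336 * (-2.572611) = -0.196383
sum(p*ln(p)) = (-0.248147) + (-0.367054) + (-0.329800) + (-0.238976) + (-0.280034) + (-0.196383) = -1.660394
H' = -(-1.660394) = 1.660394 ≈ 1.6604

1.6604


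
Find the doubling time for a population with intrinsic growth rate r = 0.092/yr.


td = ln(2) / 0.092 = 0.693147 / 0.092 = 7.53421 ≈ 7.5 years

7.5 years


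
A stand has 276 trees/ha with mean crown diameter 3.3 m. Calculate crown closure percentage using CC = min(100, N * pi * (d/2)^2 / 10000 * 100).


(d/2)^2 = (3.3/2)^2 = 1.65^2 = 2.7225
Crown area = 3.141593 * 2.7225 = 8.55299 m^2
N * area / 10000 * 100 = 276 * 8.55299 / 10000 * 100 = 23.6063
CC = min(100, 23.6063) = 23.6063 ≈ 23.6%

23.6%


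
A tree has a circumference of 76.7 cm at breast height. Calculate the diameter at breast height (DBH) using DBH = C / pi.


DBH = C / pi = 76.7 / 3.141593 = 24.4144 ≈ 24.41 cm

24.41 cm


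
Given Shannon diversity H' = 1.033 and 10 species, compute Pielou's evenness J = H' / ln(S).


ln(10) = 2.30259
J = H' / ln(S) = 1.033 / 2.30259 = 0.448625 ≈ 0.4486

0.4486


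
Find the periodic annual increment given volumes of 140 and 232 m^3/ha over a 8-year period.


PAI = (V2 - V1) / period = (232 - 140) / 8 = 92 / 8 = 11.50 m^3/ha/yr

11.50 m^3/ha/yr


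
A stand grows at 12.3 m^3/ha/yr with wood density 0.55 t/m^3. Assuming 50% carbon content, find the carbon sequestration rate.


C = 12.3 * 0.55 * 0.5 = 3.3825 ≈ 3.38 t C/ha/yr

3.38 t C/ha/yr


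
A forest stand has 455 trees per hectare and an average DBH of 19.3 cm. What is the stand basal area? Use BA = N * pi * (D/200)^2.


(D/200)^2 = (19.3/200)^2 = 0.0965^2 = 0.00931225
Individual BA = 3.141593 * 0.00931225 = 0.0292553 m^2
Stand BA = 455 * 0.0292553 = 13.3112 ≈ 13.31 m^2/ha

13.31 m^2/ha


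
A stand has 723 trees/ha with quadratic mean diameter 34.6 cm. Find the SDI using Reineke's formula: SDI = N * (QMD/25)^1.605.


QMD/25 = 34.6/25 = 1.384
(1.384)^1.605 = exp(1.605 * ln(1.384)) = exp(1.605 * 0.324978) = exp(0.521590) = 1.68470
SDI = 723 * 1.68470 = 1218.04 ≈ 1218

1218


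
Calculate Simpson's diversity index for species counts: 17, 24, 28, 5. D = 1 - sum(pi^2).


Total N = 17 + 24 + 28 + 5 = 74
Per-species terms:
  p = 17/74 = 0.229730; p^2 = 0.229730^2 = 0.052776
  p = 24/74 = 0.324324; p^2 = 0.324324^2 = 0.105186
  p = 28/74 = 0.378378; p^2 = 0.378378^2 = 0.143170
  p = 5/74 = 0.067568; p^2 = 0.067568^2 = 0.004565
sum(p^2) = 0.052776 + 0.105186 + 0.143170 + 0.004565 = 0.305697
D = 1 - 0.305697 = 0.694303 ≈ 0.6943

0.6943


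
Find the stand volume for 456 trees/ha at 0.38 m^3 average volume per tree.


V_stand = 456 * 0.38 = 173.28 ≈ 173.3 m^3/ha

173.3 m^3/ha


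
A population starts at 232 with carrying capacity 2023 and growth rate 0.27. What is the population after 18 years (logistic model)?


(K - N0)/N0 = (2023 - 232)/232 = 1791/232 = 7.71983
r*t = 0.27 * 18 = 4.86; exp(-4.86) = 0.00775048
7.71983 * 0.00775048 = 0.0598324
1 + 0.0598324 = 1.05983
N = 2023 / 1.05983 = 1908.80 ≈ 1909

1909


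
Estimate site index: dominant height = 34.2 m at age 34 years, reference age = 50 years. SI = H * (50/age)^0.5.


50/34 = 1.47059
(1.47059)^0.5 = 1.21268
SI = 34.2 * 1.21268 = 41.4737 ≈ 41.5 m

41.5 m


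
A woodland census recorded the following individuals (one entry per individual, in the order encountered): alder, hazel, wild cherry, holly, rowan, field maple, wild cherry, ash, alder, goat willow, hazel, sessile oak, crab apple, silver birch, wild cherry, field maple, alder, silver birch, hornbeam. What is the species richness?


Total individuals logged = 19
Distinct species (count of individuals): alder (3), hazel (2), wild cherry (3), holly (1), rowan (1), field maple (2), ash (1), goat willow (1), sessile oak (1), crab apple (1), silver birch (2), hornbeam (1)
Species richness = number of distinct species = 12

12


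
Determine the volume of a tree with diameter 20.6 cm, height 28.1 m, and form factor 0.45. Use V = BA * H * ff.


(D/200)^2 = (20.6/200)^2 = 0.103^2 = 0.010609
BA = 3.141593 * 0.010609 = 0.0333292 m^2
V = 0.0333292 * 28.1 * 0.45 = 0.421448 ≈ 0.421 m^3

0.421 m^3


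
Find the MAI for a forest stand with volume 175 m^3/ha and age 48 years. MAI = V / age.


MAI = 175 / 48 = 3.6458 ≈ 3.65 m^3/ha/yr

3.65 m^3/ha/yr


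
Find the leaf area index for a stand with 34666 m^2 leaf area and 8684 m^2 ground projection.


LAI = 34666 / 8684 = 3.9919 ≈ 3.99

3.99


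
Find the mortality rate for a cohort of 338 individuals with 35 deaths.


Mortality rate = 35 / 338 = 0.103550 ≈ 0.1036

0.1036


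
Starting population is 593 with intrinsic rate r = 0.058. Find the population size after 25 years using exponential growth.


r*t = 0.058 * 25 = 1.45
exp(1.45) = 4.26311
N = 593 * 4.26311 = 2528.02 ≈ 2528

2528


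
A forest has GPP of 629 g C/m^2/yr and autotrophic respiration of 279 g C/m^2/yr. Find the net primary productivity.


NPP = GPP - Ra = 629 - 279 = 350 g C/m^2/yr

350 g C/m^2/yr


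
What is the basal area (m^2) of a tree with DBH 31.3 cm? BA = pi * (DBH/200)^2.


D/200 = 31.3/200 = 0.1565 m
(D/200)^2 = 0.1565^2 = 0.02449225
BA = 3.141593 * 0.02449225 = 0.0769447 ≈ 0.0769 m^2

0.0769 m^2


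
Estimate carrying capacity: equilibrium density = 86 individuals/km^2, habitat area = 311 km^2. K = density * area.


K = 86 * 311 = 26746 individuals

26746 individuals


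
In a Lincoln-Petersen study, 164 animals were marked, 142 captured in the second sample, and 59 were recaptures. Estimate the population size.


N = M * C / R = 164 * 142 / 59 = 23288 / 59 = 394.71 ≈ 395

395 individuals


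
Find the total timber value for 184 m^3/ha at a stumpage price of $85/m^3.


Value = 184 * 85 = $15640/ha

$15640/ha


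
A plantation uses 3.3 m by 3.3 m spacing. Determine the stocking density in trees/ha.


N = 10000 / 3.3^2 = 10000 / 10.89 = 918.274 ≈ 918 trees/ha

918 trees/ha


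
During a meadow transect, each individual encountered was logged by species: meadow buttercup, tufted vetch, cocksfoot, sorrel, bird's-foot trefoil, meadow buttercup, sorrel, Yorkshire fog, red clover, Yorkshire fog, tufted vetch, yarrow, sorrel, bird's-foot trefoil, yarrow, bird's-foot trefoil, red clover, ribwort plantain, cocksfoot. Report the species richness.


Total individuals logged = 19
Distinct species (count of individuals): meadow buttercup (2), tufted vetch (2), cocksfoot (2), sorrel (3), bird's-foot trefoil (3), Yorkshire fog (2), red clover (2), yarrow (2), ribwort plantain (1)
Species richness = number of distinct species = 9

9


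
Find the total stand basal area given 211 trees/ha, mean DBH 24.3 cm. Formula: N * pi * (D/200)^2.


(D/200)^2 = (24.3/200)^2 = 0.1215^2 = 0.01476225
Individual BA = 3.141593 * 0.01476225 = 0.0463770 m^2
Stand BA = 211 * 0.0463770 = 9.78555 ≈ 9.79 m^2/ha

9.79 m^2/ha


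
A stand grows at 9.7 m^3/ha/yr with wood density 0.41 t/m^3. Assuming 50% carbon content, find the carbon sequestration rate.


C = 9.7 * 0.41 * 0.5 = 1.9885 ≈ 1.99 t C/ha/yr

1.99 t C/ha/yr


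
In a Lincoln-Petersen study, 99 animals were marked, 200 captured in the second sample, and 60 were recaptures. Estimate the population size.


N = M * C / R = 99 * 200 / 60 = 19800 / 60 = 330

330 individuals


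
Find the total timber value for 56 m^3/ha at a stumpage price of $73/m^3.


Value = 56 * 73 = $4088/ha

$4088/ha


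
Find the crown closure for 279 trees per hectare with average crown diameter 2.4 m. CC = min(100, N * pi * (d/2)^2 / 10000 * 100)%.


(d/2)^2 = (2.4/2)^2 = 1.2^2 = 1.44
Crown area = 3.141593 * 1.44 = 4.52389 m^2
N * area / 10000 * 100 = 279 * 4.52389 / 10000 * 100 = 12.6217
CC = min(100, 12.6217) = 12.6217 ≈ 12.6%

12.6%


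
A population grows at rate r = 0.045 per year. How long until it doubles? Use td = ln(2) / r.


td = ln(2) / 0.045 = 0.693147 / 0.045 = 15.4033 ≈ 15.4 years

15.4 years


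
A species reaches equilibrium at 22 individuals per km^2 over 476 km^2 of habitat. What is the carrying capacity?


K = 22 * 476 = 10472 individuals

10472 individuals


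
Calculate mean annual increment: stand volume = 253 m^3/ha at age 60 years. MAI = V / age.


MAI = 253 / 60 = 4.2167 ≈ 4.22 m^3/ha/yr

4.22 m^3/ha/yr


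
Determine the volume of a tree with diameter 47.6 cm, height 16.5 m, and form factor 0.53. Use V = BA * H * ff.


(D/200)^2 = (47.6/200)^2 = 0.238^2 = 0.056644
BA = 3.141593 * 0.056644 = 0.177952 m^2
V = 0.177952 * 16.5 * 0.53 = 1.55619 ≈ 1.556 m^3

1.556 m^3


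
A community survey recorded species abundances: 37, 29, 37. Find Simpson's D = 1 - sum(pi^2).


Total N = 37 + 29 + 37 = 103
Per-species terms:
  p = 37/103 = 0.359223; p^2 = 0.359223^2 = 0.129041
  p = 29/103 = 0.281553; p^2 = 0.281553^2 = 0.079272
  p = 37/103 = 0.359223; p^2 = 0.359223^2 = 0.129041
sum(p^2) = 0.129041 + 0.079272 + 0.129041 = 0.337354
D = 1 - 0.337354 = 0.662646 ≈ 0.6626

0.6626


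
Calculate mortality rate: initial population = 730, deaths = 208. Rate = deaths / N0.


Mortality rate = 208 / 730 = 0.284932 ≈ 0.2849

0.2849


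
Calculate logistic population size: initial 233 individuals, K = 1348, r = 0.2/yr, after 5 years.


(K - N0)/N0 = (1348 - 233)/233 = 1115/233 = 4.78541
r*t = 0.2 * 5 = 1; exp(-1) = 0.367879
4.78541 * 0.367879 = 1.76045
1 + 1.76045 = 2.76045
N = 1348 / 2.76045 = 488.326 ≈ 488

488


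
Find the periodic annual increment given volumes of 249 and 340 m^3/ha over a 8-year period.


PAI = (V2 - V1) / period = (340 - 249) / 8 = 91 / 8 = 11.3750 ≈ 11.38 m^3/ha/yr

11.38 m^3/ha/yr


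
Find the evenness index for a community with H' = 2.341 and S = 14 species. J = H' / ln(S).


ln(14) = 2.63906
J = H' / ln(S) = 2.341 / 2.63906 = 0.887058 ≈ 0.8871

0.8871


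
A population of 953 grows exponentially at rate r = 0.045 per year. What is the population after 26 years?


r*t = 0.045 * 26 = 1.17
exp(1.17) = 3.22199
N = 953 * 3.22199 = 3070.56 ≈ 3071

3071


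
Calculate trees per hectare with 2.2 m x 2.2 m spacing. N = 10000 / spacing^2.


N = 10000 / 2.2^2 = 10000 / 4.84 = 2066.12 ≈ 2066 trees/ha

2066 trees/ha


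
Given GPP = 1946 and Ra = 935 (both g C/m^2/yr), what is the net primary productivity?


NPP = GPP - Ra = 1946 - 935 = 1011 g C/m^2/yr

1011 g C/m^2/yr


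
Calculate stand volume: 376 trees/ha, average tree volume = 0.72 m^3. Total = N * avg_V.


V_stand = 376 * 0.72 = 270.72 ≈ 270.7 m^3/ha

270.7 m^3/ha


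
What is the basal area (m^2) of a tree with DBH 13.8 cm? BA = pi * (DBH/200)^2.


D/200 = 13.8/200 = 0.069 m
(D/200)^2 = 0.069^2 = 0.004761
BA = 3.141593 * 0.004761 = 0.0149571 ≈ 0.0150 m^2

0.0150 m^2


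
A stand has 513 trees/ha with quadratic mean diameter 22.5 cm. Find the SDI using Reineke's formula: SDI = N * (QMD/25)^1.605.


QMD/25 = 22.5/25 = 0.9
(0.9)^1.605 = exp(1.605 * ln(0.9)) = exp(1.605 * (-0.105361)) = exp(-0.169104) = 0.844421
SDI = 513 * 0.844421 = 433.188 ≈ 433

433


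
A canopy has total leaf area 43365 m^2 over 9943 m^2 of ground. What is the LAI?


LAI = 43365 / 9943 = 4.3614 ≈ 4.36

4.36


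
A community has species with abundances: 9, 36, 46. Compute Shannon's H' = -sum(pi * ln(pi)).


Total N = 9 + 36 + 46 = 91
Per-species terms:
  p = 9/91 = 0.098901; ln(p) = -2.313636; p*ln(p) = 0.098901 * (-2.313636) = -0.228821
  p = 36/91 = 0.395604; ln(p) = -0.927342; p*ln(p) = 0.395604 * (-0.927342) = -0.366860
  p = 46/91 = 0.505495; ln(p) = -0.682217; p*ln(p) = 0.505495 * (-0.682217) = -0.344857
sum(p*ln(p)) = (-0.228821) + (-0.366860) + (-0.344857) = -0.940538
H' = -(-0.940538) = 0.940538 ≈ 0.9405

0.9405


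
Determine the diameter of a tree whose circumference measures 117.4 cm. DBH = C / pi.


DBH = C / pi = 117.4 / 3.141593 = 37.3696 ≈ 37.37 cm

37.37 cm


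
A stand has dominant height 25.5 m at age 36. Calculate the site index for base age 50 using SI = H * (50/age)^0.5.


50/36 = 1.38889
(1.38889)^0.5 = 1.17851
SI = 25.5 * 1.17851 = 30.0520 ≈ 30.1 m

30.1 m


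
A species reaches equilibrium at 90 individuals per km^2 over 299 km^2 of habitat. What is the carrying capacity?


K = 90 * 299 = 26910 individuals

26910 individuals


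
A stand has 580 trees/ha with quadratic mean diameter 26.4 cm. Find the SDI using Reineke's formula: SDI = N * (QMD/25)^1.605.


QMD/25 = 26.4/25 = 1.056
(1.056)^1.605 = exp(1.605 * ln(1.056)) = exp(1.605 * 0.0544882) = exp(0.0874536) = 1.09139
SDI = 580 * 1.09139 = 633.006 ≈ 633

633


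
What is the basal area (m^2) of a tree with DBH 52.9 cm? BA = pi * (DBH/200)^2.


D/200 = 52.9/200 = 0.2645 m
(D/200)^2 = 0.2645^2 = 0.06996025
BA = 3.141593 * 0.06996025 = 0.219787 ≈ 0.2198 m^2

0.2198 m^2


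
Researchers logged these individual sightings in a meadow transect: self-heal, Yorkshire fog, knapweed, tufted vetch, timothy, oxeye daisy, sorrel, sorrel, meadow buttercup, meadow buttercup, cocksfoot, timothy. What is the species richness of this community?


Total individuals logged = 12
Distinct species (count of individuals): self-heal (1), Yorkshire fog (1), knapweed (1), tufted vetch (1), timothy (2), oxeye daisy (1), sorrel (2), meadow buttercup (2), cocksfoot (1)
Species richness = number of distinct species = 9

9


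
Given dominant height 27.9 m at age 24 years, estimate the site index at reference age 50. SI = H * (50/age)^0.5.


50/24 = 2.08333
(2.08333)^0.5 = 1.44337
SI = 27.9 * 1.44337 = 40.2700 ≈ 40.3 m

40.3 m


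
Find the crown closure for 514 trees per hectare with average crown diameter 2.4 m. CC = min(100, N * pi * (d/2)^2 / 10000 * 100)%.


(d/2)^2 = (2.4/2)^2 = 1.2^2 = 1.44
Crown area = 3.141593 * 1.44 = 4.52389 m^2
N * area / 10000 * 100 = 514 * 4.52389 / 10000 * 100 = 23.2528
CC = min(100, 23.2528) = 23.2528 ≈ 23.3%

23.3%


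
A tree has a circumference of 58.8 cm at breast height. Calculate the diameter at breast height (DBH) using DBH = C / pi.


DBH = C / pi = 58.8 / 3.141593 = 18.7166 ≈ 18.72 cm

18.72 cm


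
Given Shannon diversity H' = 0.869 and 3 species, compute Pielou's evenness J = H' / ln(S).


ln(3) = 1.09861
J = H' / ln(S) = 0.869 / 1.09861 = 0.791000 ≈ 0.7910

0.7910


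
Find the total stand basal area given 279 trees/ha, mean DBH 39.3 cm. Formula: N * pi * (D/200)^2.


(D/200)^2 = (39.3/200)^2 = 0.1965^2 = 0.03861225
Individual BA = 3.141593 * 0.03861225 = 0.121304 m^2
Stand BA = 279 * 0.121304 = 33.8438 ≈ 33.84 m^2/ha

33.84 m^2/ha


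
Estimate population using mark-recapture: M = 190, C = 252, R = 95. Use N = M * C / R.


N = M * C / R = 190 * 252 / 95 = 47880 / 95 = 504

504 individuals


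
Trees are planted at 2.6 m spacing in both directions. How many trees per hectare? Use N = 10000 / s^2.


N = 10000 / 2.6^2 = 10000 / 6.76 = 1479.29 ≈ 1479 trees/ha

1479 trees/ha


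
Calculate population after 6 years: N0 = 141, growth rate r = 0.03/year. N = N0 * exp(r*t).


r*t = 0.03 * 6 = 0.18
exp(0.18) = 1.19722
N = 141 * 1.19722 = 168.808 ≈ 169

169


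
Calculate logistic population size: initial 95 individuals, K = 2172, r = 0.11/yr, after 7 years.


(K - N0)/N0 = (2172 - 95)/95 = 2077/95 = 21.8632
r*t = 0.11 * 7 = 0.77; exp(-0.77) = 0.463013
21.8632 * 0.463013 = 10.1229
1 + 10.1229 = 11.1229
N = 2172 / 11.1229 = 195.273 ≈ 195

195


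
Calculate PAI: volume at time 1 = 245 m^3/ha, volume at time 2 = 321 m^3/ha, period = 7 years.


PAI = (V2 - V1) / period = (321 - 245) / 7 = 76 / 7 = 10.8571 ≈ 10.86 m^3/ha/yr

10.86 m^3/ha/yr


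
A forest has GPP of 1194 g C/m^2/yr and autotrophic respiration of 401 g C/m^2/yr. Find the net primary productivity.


NPP = GPP - Ra = 1194 - 401 = 793 g C/m^2/yr

793 g C/m^2/yr


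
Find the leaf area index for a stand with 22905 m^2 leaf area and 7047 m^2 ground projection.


LAI = 22905 / 7047 = 3.2503 ≈ 3.25

3.25
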